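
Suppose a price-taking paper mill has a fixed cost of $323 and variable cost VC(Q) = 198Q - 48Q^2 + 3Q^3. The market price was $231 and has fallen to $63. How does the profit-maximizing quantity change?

AVC = 198 - 48Q + 3Q^2, minimized at Q = 8 where min AVC = $6. MC = 198 - 96Q + 9Q^2.
At P = $231 ≥ min AVC, set P = MC on the rising branch: Q = 11.
At P = $63 ≥ min AVC, set P = MC: Q = 9. The firm stays open but cuts output.

Output falls from 11 to 9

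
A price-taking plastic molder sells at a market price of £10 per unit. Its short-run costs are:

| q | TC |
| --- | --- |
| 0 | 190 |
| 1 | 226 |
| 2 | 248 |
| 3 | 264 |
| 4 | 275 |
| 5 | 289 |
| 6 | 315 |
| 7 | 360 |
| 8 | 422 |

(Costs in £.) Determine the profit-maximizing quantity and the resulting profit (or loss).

Compute π = P·q − TC at each output: q=0: -190; q=1: -216; q=2: -228; q=3: -234; q=4: -235; q=5: -239; q=6: -255; q=7: -290; q=8: -342.
Profit is highest at q = 0. Equivalently, the lowest AVC in the table is 99/5 ≈ £19.80 at q = 5, and P = £10 falls below it — price never covers variable cost, so the firm shuts down and loses only its fixed cost.

q = 0 (shut down); profit = -£190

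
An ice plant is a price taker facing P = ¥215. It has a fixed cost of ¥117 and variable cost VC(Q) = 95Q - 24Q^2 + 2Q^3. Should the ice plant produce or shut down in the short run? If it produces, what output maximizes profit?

Produce at Q = 10

Variable cost is VC = 95Q - 24Q^2 + 2Q^3, so AVC = VC/Q = 95 - 24Q + 2Q^2 and MC = dTC/dQ = 95 - 48Q + 6Q^2.
AVC hits its minimum where MC = AVC, at Q = 6, giving min AVC = 95 - 24·6 + 2·6^2 = ¥23.
Since P = ¥215 ≥ min AVC = ¥23, price covers variable cost and the firm should produce.
Set P = MC: 215 = 95 - 48Q + 6Q^2 → -120 - 48Q + 6Q^2 = 0. The roots are Q = -2 and Q = 10; the profit-maximizing output is on the rising part of MC, so Q* = 10.
Check: AVC at Q = 10 is ¥55 ≤ P, so revenue covers variable cost.
Profit = P·Q − TC = 215·10 − 667 = ¥1483.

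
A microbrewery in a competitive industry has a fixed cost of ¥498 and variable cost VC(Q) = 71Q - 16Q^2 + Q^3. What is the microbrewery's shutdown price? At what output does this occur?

The shutdown price is the minimum of AVC. VC = 71Q - 16Q^2 + Q^3, so AVC = 71 - 16Q + Q^2.
At the minimum of AVC, MC = AVC. MC = 71 - 32Q + 3Q^2; setting MC = AVC gives 2Q^2 - 16Q = 0, so Q = 8. min AVC = 7.
So the shutdown price is ¥7.

¥7 per unit, at Q = 8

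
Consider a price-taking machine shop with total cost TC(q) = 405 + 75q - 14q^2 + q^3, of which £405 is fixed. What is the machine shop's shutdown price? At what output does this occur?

The shutdown price is the minimum of AVC. VC = 75q - 14q^2 + q^3, so AVC = 75 - 14q + q^2.
At the minimum of AVC, MC = AVC. MC = 75 - 28q + 3q^2; setting MC = AVC gives 2q^2 - 14q = 0, so q = 7. min AVC = 26.
For P < £26 the firm produces nothing.

£26 per unit, at q = 7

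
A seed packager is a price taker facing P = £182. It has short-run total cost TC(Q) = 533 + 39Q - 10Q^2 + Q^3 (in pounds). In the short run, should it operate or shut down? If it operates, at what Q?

Variable cost is VC = 39Q - 10Q^2 + Q^3, so AVC = VC/Q = 39 - 10Q + Q^2 and MC = dTC/dQ = 39 - 20Q + 3Q^2.
AVC is minimized where dAVC/dQ = -10 + 2Q = 0, at Q = 5; min AVC = 39 - 10·5 + 5^2 = £14.
Because £182 ≥ £14, revenue can cover variable cost; the firm operates.
P = MC gives -143 - 20Q + 3Q^2 = 0, with roots -13/3 and 11. Take the larger (rising MC): Q* = 11.
Check: AVC at Q = 11 is £50 ≤ P, so revenue covers variable cost.
Profit = P·Q − TC = 182·11 − 1083 = £919.

Produce at Q = 11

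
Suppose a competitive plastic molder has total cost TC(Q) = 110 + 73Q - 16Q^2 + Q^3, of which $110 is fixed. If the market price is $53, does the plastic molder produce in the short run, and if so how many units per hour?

Produce at Q = 10

Strip out fixed cost: VC = 73Q - 16Q^2 + Q^3. Then AVC = 73 - 16Q + Q^2 and MC = 73 - 32Q + 3Q^2.
The AVC parabola has its vertex at Q = 16/2 = 8, where AVC = 73 - 16·8 + 8^2 = $9.
Since P = $53 ≥ min AVC = $9, price covers variable cost and the firm should produce.
Set P = MC: 53 = 73 - 32Q + 3Q^2 → 20 - 32Q + 3Q^2 = 0. The roots are Q = 2/3 and Q = 10; the profit-maximizing output is on the rising part of MC, so Q* = 10.
Check: AVC at Q = 10 is $13 ≤ P, so revenue covers variable cost.
Profit = P·Q − TC = 53·10 − 240 = $290.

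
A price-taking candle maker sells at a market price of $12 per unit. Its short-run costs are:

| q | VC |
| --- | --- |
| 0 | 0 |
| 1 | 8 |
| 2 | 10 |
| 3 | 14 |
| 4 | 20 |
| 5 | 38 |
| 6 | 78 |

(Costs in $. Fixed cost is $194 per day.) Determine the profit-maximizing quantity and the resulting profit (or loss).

Tabulate TR − TC: q=0: -194; q=1: -190; q=2: -180; q=3: -172; q=4: -166; q=5: -172; q=6: -200.
Profit is maximized at q = 4. AVC there is 20/4 = $5 ≤ P, so producing beats shutting down (which would give -$194).

q = 4; profit = -$166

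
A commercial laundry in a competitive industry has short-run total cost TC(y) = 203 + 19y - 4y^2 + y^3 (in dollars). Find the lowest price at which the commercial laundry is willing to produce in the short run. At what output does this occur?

$15 per unit, at y = 2

The firm shuts down when price falls below the minimum of average variable cost. AVC = VC/y = 19 - 4y + y^2.
At the minimum of AVC, MC = AVC. MC = 19 - 8y + 3y^2; setting MC = AVC gives 2y^2 - 4y = 0, so y = 2. min AVC = 15.
For P < $15 the firm produces nothing.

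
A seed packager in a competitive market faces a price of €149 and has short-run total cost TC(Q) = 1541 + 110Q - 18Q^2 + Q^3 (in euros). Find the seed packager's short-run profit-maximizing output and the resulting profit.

AVC = 110 - 18Q + Q^2; min AVC = €29 at Q = 9. Since P = €149 ≥ min AVC, the firm produces.
MC = 110 - 36Q + 3Q^2. Setting P = MC and taking the root on the rising branch gives Q* = 13.
TR = 149·13 = 1937. TC = 1541 + 585 = 2126. Profit = 1937 − 2126 = -€189.
Shutting down would mean losing the fixed cost of €1541, so operating at a loss of €189 is better by €1352.

Profit = -€189 at Q = 13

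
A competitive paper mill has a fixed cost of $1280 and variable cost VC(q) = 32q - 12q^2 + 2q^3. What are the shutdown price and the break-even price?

Shutdown price = $14; break-even price = $224

AVC = 32 - 12q + 2q^2; minimized at q = 3, giving min AVC = $14. That is the shutdown price.
ATC = 1280/q + 32 - 12q + 2q^2. Setting dATC/dq = −1280/q^2 − 12 + 4q = 0 gives q = 8 (since 4·8^3 − 12·8^2 = 1280).
min ATC = 1280/8 + 32 − 12·8 + 2·8^2 = $224. That is the break-even price.
Between these two prices the firm operates at a loss; above $224 it earns a profit.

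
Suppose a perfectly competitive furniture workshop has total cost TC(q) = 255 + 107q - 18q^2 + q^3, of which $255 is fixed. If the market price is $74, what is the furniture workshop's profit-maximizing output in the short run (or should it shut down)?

Variable cost is VC = 107q - 18q^2 + q^3, so AVC = VC/q = 107 - 18q + q^2 and MC = dTC/dq = 107 - 36q + 3q^2.
AVC is minimized where dAVC/dq = -18 + 2q = 0, at q = 9; min AVC = 107 - 18·9 + 9^2 = $26.
P = $74 exceeds min AVC = $26, so the firm stays open.
Solving P = MC: 33 - 36q + 3q^2 = 0 ⇒ q = 1 or 11. On the upward-sloping branch, q* = 11.
Check: AVC at q = 11 is $30 ≤ P, so revenue covers variable cost.
Profit = P·q − TC = 74·11 − 585 = $229.

Produce at q = 11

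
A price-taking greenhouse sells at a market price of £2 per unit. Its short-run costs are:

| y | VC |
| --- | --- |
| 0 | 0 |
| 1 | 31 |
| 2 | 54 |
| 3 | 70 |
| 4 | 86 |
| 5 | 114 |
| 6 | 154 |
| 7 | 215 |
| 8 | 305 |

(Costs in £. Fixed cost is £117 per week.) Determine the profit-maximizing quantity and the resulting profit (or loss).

Profit at each row (π = 2y − TC): y=0: -117; y=1: -146; y=2: -167; y=3: -181; y=4: -195; y=5: -221; y=6: -259; y=7: -318; y=8: -406.
Profit is highest at y = 0. Equivalently, the lowest AVC in the table is 86/4 ≈ £21.50 at y = 4, and P = £2 falls below it — price never covers variable cost, so the firm shuts down and loses only its fixed cost.

y = 0 (shut down); profit = -£117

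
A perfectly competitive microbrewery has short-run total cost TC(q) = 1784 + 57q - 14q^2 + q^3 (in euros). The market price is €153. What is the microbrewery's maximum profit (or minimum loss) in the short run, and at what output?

AVC = 57 - 14q + q^2 has its minimum €8 at q = 7; price €153 clears that bar, so the firm operates.
MC = 57 - 28q + 3q^2. Setting P = MC and taking the root on the rising branch gives q* = 12.
TR = 153·12 = 1836. TC = 1784 + 396 = 2180. Profit = 1836 − 2180 = -€344.
Shutting down would mean losing the fixed cost of €1784, so operating at a loss of €344 is better by €1440.

Profit = -€344 at q = 12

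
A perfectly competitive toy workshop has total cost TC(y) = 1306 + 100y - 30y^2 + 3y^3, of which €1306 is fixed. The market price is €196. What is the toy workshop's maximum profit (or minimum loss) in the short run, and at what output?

Profit = -€154 at y = 8

AVC = 100 - 30y + 3y^2; min AVC = €25 at y = 5. Since P = €196 ≥ min AVC, the firm produces.
MC = 100 - 60y + 9y^2. Setting P = MC and taking the root on the rising branch gives y* = 8.
TR = 196·8 = 1568. TC = 1306 + 416 = 1722. Profit = 1568 − 1722 = -€154.
Shutting down would mean losing the fixed cost of €1306, so operating at a loss of €154 is better by €1152.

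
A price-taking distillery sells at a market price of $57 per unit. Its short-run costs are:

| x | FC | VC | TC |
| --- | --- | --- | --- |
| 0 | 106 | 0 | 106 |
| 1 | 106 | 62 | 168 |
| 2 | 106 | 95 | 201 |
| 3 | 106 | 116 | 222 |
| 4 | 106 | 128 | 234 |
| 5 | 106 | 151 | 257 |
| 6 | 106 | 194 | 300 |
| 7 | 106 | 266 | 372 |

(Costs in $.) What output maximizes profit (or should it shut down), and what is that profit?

x = 6; profit = $42

Tabulate TR − TC: x=0: -106; x=1: -111; x=2: -87; x=3: -51; x=4: -6; x=5: 28; x=6: 42; x=7: 27.
Profit is maximized at x = 6. AVC there is 194/6 = $32.33 ≤ P, so producing beats shutting down (which would give -$106).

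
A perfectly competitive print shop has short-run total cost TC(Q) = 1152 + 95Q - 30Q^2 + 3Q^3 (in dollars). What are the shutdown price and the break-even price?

Shutdown price = $20; break-even price = $191

Shutdown price = min AVC. AVC = 95 - 30Q + 3Q^2, with vertex at Q = 5 and minimum $20.
ATC = 1152/Q + 95 - 30Q + 3Q^2. Setting dATC/dQ = −1152/Q^2 − 30 + 6Q = 0 gives Q = 8 (since 6·8^3 − 30·8^2 = 1152).
min ATC = 1152/8 + 95 − 30·8 + 3·8^2 = $191. That is the break-even price.
For $20 ≤ P < $191 the firm produces at a loss; below $20 it shuts down.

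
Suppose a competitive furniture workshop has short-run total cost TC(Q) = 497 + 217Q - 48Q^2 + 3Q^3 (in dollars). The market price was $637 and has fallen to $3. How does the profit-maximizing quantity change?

MC = 217 - 96Q + 9Q^2; the shutdown threshold is min AVC = $25 (at Q = 8).
With P = $637 above the shutdown price, P = MC gives Q = 14.
At P = $3 < min AVC = $25, price no longer covers variable cost at any output, so the firm shuts down: Q = 0.

Output falls from 14 to 0 (the firm shuts down)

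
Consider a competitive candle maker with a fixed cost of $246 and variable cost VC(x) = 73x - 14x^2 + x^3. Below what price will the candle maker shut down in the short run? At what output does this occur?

The firm shuts down when price falls below the minimum of average variable cost. AVC = VC/x = 73 - 14x + x^2.
dAVC/dx = -14 + 2x = 0 gives x = 7. min AVC = 73 - 14·7 + 7^2 = 24.
For P < $24 the firm produces nothing.

$24 per unit, at x = 7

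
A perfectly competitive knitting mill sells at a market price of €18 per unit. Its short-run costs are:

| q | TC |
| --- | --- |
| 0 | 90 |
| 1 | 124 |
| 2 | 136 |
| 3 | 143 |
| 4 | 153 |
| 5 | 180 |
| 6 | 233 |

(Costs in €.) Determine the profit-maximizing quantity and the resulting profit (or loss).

q = 4; profit = -€81

Profit at each row (π = 18q − TC): q=0: -90; q=1: -106; q=2: -100; q=3: -89; q=4: -81; q=5: -90; q=6: -125.
Profit is maximized at q = 4. AVC there is 63/4 = €15.75 ≤ P, so producing beats shutting down (which would give -€90).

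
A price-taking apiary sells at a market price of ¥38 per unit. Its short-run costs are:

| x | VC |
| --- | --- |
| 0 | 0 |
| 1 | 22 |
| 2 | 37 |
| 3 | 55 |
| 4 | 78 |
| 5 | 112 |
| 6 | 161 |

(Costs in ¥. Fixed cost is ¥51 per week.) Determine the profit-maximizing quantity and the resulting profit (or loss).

x = 5; profit = ¥27

Profit at each row (π = 38x − TC): x=0: -51; x=1: -35; x=2: -12; x=3: 8; x=4: 23; x=5: 27; x=6: 16.
Profit is maximized at x = 5. AVC there is 112/5 = ¥22.40 ≤ P, so producing beats shutting down (which would give -¥51).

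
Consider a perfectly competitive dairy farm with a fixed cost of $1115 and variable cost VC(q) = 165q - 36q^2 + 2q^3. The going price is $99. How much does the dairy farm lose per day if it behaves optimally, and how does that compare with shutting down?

AVC = 165 - 36q + 2q^2; min AVC = $3 at q = 9. Since P = $99 ≥ min AVC, the firm produces.
MC = 165 - 72q + 6q^2. Setting P = MC and taking the root on the rising branch gives q* = 11.
TR = 99·11 = 1089. TC = 1115 + 121 = 1236. Profit = 1089 − 1236 = -$147.
That loss of $147 beats the $1115 the firm would lose by shutting down; producing recovers $968 of fixed cost.

Profit = -$147 at q = 11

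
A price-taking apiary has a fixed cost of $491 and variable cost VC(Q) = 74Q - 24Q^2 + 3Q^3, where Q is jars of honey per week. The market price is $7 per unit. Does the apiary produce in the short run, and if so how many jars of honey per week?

From TC, MC = TC'(Q) = 74 - 48Q + 9Q^2 and AVC = VC/Q = 74 - 24Q + 3Q^2.
AVC hits its minimum where MC = AVC, at Q = 4, giving min AVC = 74 - 24·4 + 3·4^2 = $26.
P = $7 lies below min AVC = $26; no output level covers variable cost.
The firm minimizes its loss by shutting down and losing only its fixed cost of $491.

Shut down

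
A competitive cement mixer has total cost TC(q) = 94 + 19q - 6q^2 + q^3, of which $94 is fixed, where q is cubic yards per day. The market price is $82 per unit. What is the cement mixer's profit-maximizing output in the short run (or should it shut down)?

Strip out fixed cost: VC = 19q - 6q^2 + q^3. Then AVC = 19 - 6q + q^2 and MC = 19 - 12q + 3q^2.
The AVC parabola has its vertex at q = 6/2 = 3, where AVC = 19 - 6·3 + 3^2 = $10.
Since P = $82 ≥ min AVC = $10, price covers variable cost and the firm should produce.
Set P = MC: 82 = 19 - 12q + 3q^2 → -63 - 12q + 3q^2 = 0. The roots are q = -3 and q = 7; the profit-maximizing output is on the rising part of MC, so q* = 7.
Check: AVC at q = 7 is $26 ≤ P, so revenue covers variable cost.
Profit = P·q − TC = 82·7 − 276 = $298.

Produce at q = 7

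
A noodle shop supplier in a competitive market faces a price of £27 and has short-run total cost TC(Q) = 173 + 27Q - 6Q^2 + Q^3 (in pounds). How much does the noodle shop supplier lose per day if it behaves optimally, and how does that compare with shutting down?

AVC = 27 - 6Q + Q^2 has its minimum £18 at Q = 3; price £27 clears that bar, so the firm operates.
With MC = 27 - 12Q + 3Q^2, P = MC on the upward-sloping part at Q* = 4.
TR = 27·4 = 108. TC = 173 + 76 = 249. Profit = 108 − 249 = -£141.
That loss of £141 beats the £173 the firm would lose by shutting down; producing recovers £32 of fixed cost.

Profit = -£141 at Q = 4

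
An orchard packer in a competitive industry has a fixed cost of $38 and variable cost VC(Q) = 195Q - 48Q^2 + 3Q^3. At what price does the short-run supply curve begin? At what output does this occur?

The shutdown price is the minimum of AVC. VC = 195Q - 48Q^2 + 3Q^3, so AVC = 195 - 48Q + 3Q^2.
At the minimum of AVC, MC = AVC. MC = 195 - 96Q + 9Q^2; setting MC = AVC gives 6Q^2 - 48Q = 0, so Q = 8. min AVC = 3.
So the shutdown price is $3.

$3 per unit, at Q = 8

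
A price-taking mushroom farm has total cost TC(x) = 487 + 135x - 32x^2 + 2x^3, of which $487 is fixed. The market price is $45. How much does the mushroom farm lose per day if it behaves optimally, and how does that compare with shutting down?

Profit = -$163 at x = 9

AVC = 135 - 32x + 2x^2 has its minimum $7 at x = 8; price $45 clears that bar, so the firm operates.
MC = 135 - 64x + 6x^2. Setting P = MC and taking the root on the rising branch gives x* = 9.
TR = 45·9 = 405. TC = 487 + 81 = 568. Profit = 405 − 568 = -$163.
Shutting down would mean losing the fixed cost of $487, so operating at a loss of $163 is better by $324.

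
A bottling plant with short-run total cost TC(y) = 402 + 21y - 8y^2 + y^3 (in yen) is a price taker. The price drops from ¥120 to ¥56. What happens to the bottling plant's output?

AVC = 21 - 8y + y^2, minimized at y = 4 where min AVC = ¥5. MC = 21 - 16y + 3y^2.
At P = ¥120 ≥ min AVC, set P = MC on the rising branch: y = 9.
At P = ¥56 ≥ min AVC, set P = MC: y = 7. The firm stays open but cuts output.

Output falls from 9 to 7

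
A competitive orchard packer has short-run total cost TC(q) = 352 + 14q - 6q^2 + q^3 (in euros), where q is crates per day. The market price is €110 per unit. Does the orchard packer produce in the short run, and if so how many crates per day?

From TC, MC = TC'(q) = 14 - 12q + 3q^2 and AVC = VC/q = 14 - 6q + q^2.
AVC is minimized where dAVC/dq = -6 + 2q = 0, at q = 3; min AVC = 14 - 6·3 + 3^2 = €5.
Since P = €110 ≥ min AVC = €5, price covers variable cost and the firm should produce.
Solving P = MC: -96 - 12q + 3q^2 = 0 ⇒ q = -4 or 8. On the upward-sloping branch, q* = 8.
Check: AVC at q = 8 is €30 ≤ P, so revenue covers variable cost.
Profit = P·q − TC = 110·8 − 592 = €288.

Produce at q = 8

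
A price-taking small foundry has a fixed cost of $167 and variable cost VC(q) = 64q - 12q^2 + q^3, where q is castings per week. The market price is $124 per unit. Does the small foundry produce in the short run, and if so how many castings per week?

Produce at q = 10

From TC, MC = TC'(q) = 64 - 24q + 3q^2 and AVC = VC/q = 64 - 12q + q^2.
AVC is minimized where dAVC/dq = -12 + 2q = 0, at q = 6; min AVC = 64 - 12·6 + 6^2 = $28.
P = $124 exceeds min AVC = $28, so the firm stays open.
Set P = MC: 124 = 64 - 24q + 3q^2 → -60 - 24q + 3q^2 = 0. The roots are q = -2 and q = 10; the profit-maximizing output is on the rising part of MC, so q* = 10.
Check: AVC at q = 10 is $44 ≤ P, so revenue covers variable cost.
Profit = P·q − TC = 124·10 − 607 = $633.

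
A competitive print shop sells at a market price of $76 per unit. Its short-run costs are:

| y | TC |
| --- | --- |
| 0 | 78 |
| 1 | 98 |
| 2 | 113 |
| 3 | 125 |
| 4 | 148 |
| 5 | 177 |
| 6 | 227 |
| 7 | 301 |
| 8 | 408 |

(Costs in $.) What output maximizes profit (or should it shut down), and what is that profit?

Tabulate TR − TC: y=0: -78; y=1: -22; y=2: 39; y=3: 103; y=4: 156; y=5: 203; y=6: 229; y=7: 231; y=8: 200.
Profit is maximized at y = 7. AVC there is 223/7 = $31.86 ≤ P, so producing beats shutting down (which would give -$78).

y = 7; profit = $231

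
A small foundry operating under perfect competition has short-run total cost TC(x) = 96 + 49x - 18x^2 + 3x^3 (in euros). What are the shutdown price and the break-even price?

AVC = 49 - 18x + 3x^2; minimized at x = 3, giving min AVC = €22. That is the shutdown price.
ATC = 96/x + 49 - 18x + 3x^2. Setting dATC/dx = −96/x^2 − 18 + 6x = 0 gives x = 4 (since 6·4^3 − 18·4^2 = 96).
min ATC = 96/4 + 49 − 18·4 + 3·4^2 = €49. That is the break-even price.
For €22 ≤ P < €49 the firm produces at a loss; below €22 it shuts down.

Shutdown price = €22; break-even price = €49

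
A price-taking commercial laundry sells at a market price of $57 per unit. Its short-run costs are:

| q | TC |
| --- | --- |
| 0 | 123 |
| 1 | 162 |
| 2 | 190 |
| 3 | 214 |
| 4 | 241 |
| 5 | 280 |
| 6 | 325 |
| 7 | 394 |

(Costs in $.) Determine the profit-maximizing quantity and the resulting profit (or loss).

q = 6; profit = $17

Tabulate TR − TC: q=0: -123; q=1: -105; q=2: -76; q=3: -43; q=4: -13; q=5: 5; q=6: 17; q=7: 5.
Profit is maximized at q = 6. AVC there is 202/6 = $33.67 ≤ P, so producing beats shutting down (which would give -$123).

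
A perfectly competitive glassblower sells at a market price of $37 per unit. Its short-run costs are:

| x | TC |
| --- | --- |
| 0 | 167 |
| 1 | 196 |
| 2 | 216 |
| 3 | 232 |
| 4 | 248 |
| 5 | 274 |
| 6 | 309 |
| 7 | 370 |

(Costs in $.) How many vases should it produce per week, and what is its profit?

Profit at each row (π = 37x − TC): x=0: -167; x=1: -159; x=2: -142; x=3: -121; x=4: -100; x=5: -89; x=6: -87; x=7: -111.
Profit is maximized at x = 6. AVC there is 142/6 = $23.67 ≤ P, so producing beats shutting down (which would give -$167).

x = 6; profit = -$87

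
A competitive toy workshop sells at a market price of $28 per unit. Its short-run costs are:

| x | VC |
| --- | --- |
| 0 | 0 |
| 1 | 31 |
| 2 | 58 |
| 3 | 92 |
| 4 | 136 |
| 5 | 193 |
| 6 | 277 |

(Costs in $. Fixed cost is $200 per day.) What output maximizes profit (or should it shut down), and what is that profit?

Compute π = P·x − TC at each output: x=0: -200; x=1: -203; x=2: -202; x=3: -208; x=4: -224; x=5: -253; x=6: -309.
Profit is highest at x = 0. Equivalently, the lowest AVC in the table is 58/2 ≈ $29 at x = 2, and P = $28 falls below it — price never covers variable cost, so the firm shuts down and loses only its fixed cost.

x = 0 (shut down); profit = -$200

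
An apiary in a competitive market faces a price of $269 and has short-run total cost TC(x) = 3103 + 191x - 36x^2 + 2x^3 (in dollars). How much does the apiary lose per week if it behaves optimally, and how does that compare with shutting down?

AVC = 191 - 36x + 2x^2 has its minimum $29 at x = 9; price $269 clears that bar, so the firm operates.
MC = 191 - 72x + 6x^2. Setting P = MC and taking the root on the rising branch gives x* = 13.
TR = 269·13 = 3497. TC = 3103 + 793 = 3896. Profit = 3497 − 3896 = -$399.
Shutting down would mean losing the fixed cost of $3103, so operating at a loss of $399 is better by $2704.

Profit = -$399 at x = 13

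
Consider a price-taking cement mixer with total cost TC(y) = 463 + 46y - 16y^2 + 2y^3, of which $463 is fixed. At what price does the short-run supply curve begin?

$14 per unit

Short-run supply begins at min AVC. From VC = 46y - 16y^2 + 2y^3, AVC = 46 - 16y + 2y^2.
At the minimum of AVC, MC = AVC. MC = 46 - 32y + 6y^2; setting MC = AVC gives 4y^2 - 16y = 0, so y = 4. min AVC = 14.
The firm shuts down for any P below $14.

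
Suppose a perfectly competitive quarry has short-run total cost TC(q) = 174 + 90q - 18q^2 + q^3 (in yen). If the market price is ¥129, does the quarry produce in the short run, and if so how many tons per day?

From TC, MC = TC'(q) = 90 - 36q + 3q^2 and AVC = VC/q = 90 - 18q + q^2.
AVC is minimized where dAVC/dq = -18 + 2q = 0, at q = 9; min AVC = 90 - 18·9 + 9^2 = ¥9.
P = ¥129 exceeds min AVC = ¥9, so the firm stays open.
Solving P = MC: -39 - 36q + 3q^2 = 0 ⇒ q = -1 or 13. On the upward-sloping branch, q* = 13.
Check: AVC at q = 13 is ¥25 ≤ P, so revenue covers variable cost.
Profit = P·q − TC = 129·13 − 499 = ¥1178.

Produce at q = 13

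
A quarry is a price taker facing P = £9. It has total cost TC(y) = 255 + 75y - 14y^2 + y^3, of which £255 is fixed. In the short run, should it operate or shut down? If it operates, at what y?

Shut down

Strip out fixed cost: VC = 75y - 14y^2 + y^3. Then AVC = 75 - 14y + y^2 and MC = 75 - 28y + 3y^2.
The AVC parabola has its vertex at y = 14/2 = 7, where AVC = 75 - 14·7 + 7^2 = £26.
Since P = £9 < min AVC = £26, price fails to cover variable cost at any output.
Shutting down limits the loss to fixed cost, £255.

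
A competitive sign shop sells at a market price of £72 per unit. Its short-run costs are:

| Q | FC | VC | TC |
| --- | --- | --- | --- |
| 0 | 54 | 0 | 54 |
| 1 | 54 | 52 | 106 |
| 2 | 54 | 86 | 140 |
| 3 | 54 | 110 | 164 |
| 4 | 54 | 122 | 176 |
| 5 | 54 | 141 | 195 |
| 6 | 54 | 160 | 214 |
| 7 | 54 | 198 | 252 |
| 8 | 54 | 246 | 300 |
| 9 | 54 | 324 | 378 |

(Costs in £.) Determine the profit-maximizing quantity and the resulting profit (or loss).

Q = 8; profit = £276

Profit at each row (π = 72Q − TC): Q=0: -54; Q=1: -34; Q=2: 4; Q=3: 52; Q=4: 112; Q=5: 165; Q=6: 218; Q=7: 252; Q=8: 276; Q=9: 270.
Profit is maximized at Q = 8. AVC there is 246/8 = £30.75 ≤ P, so producing beats shutting down (which would give -£54).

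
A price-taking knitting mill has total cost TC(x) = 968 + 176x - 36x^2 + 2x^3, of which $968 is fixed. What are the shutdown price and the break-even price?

Shutdown price = min AVC. AVC = 176 - 36x + 2x^2, with vertex at x = 9 and minimum $14.
ATC = 968/x + 176 - 36x + 2x^2. Setting dATC/dx = −968/x^2 − 36 + 4x = 0 gives x = 11 (since 4·11^3 − 36·11^2 = 968).
min ATC = 968/11 + 176 − 36·11 + 2·11^2 = $110. That is the break-even price.
For $14 ≤ P < $110 the firm produces at a loss; below $14 it shuts down.

Shutdown price = $14; break-even price = $110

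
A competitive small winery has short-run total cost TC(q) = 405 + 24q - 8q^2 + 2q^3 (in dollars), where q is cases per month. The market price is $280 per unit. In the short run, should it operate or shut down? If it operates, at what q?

Produce at q = 8

Variable cost is VC = 24q - 8q^2 + 2q^3, so AVC = VC/q = 24 - 8q + 2q^2 and MC = dTC/dq = 24 - 16q + 6q^2.
AVC is minimized where dAVC/dq = -8 + 4q = 0, at q = 2; min AVC = 24 - 8·2 + 2·2^2 = $16.
Since P = $280 ≥ min AVC = $16, price covers variable cost and the firm should produce.
Solving P = MC: -256 - 16q + 6q^2 = 0 ⇒ q = -16/3 or 8. On the upward-sloping branch, q* = 8.
Check: AVC at q = 8 is $88 ≤ P, so revenue covers variable cost.
Profit = P·q − TC = 280·8 − 1109 = $1131.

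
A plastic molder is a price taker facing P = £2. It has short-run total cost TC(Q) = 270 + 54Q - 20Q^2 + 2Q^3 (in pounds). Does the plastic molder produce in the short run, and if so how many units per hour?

Strip out fixed cost: VC = 54Q - 20Q^2 + 2Q^3. Then AVC = 54 - 20Q + 2Q^2 and MC = 54 - 40Q + 6Q^2.
The AVC parabola has its vertex at Q = 20/4 = 5, where AVC = 54 - 20·5 + 2·5^2 = £4.
Since P = £2 < min AVC = £4, price fails to cover variable cost at any output.
Best response: produce nothing and absorb the £270 fixed cost.

Shut down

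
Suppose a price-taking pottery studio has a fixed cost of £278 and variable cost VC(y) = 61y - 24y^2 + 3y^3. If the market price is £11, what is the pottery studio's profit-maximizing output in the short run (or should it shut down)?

From TC, MC = TC'(y) = 61 - 48y + 9y^2 and AVC = VC/y = 61 - 24y + 3y^2.
AVC is minimized where dAVC/dy = -24 + 6y = 0, at y = 4; min AVC = 61 - 24·4 + 3·4^2 = £13.
P = £11 lies below min AVC = £13; no output level covers variable cost.
Best response: produce nothing and absorb the £278 fixed cost.

Shut down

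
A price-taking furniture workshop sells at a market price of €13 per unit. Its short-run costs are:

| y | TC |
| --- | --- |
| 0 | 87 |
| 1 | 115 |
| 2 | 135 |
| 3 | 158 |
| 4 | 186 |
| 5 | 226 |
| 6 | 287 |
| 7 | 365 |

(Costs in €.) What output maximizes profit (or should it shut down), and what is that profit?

y = 0 (shut down); profit = -€87

Tabulate TR − TC: y=0: -87; y=1: -102; y=2: -109; y=3: -119; y=4: -134; y=5: -161; y=6: -209; y=7: -274.
Profit is highest at y = 0. Equivalently, the lowest AVC in the table is 71/3 ≈ €23.67 at y = 3, and P = €13 falls below it — price never covers variable cost, so the firm shuts down and loses only its fixed cost.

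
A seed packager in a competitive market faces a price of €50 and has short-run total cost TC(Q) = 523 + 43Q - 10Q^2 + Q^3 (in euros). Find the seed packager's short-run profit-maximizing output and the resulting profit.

Profit = -€327 at Q = 7

AVC = 43 - 10Q + Q^2; min AVC = €18 at Q = 5. Since P = €50 ≥ min AVC, the firm produces.
MC = 43 - 20Q + 3Q^2. Setting P = MC and taking the root on the rising branch gives Q* = 7.
TR = 50·7 = 350. TC = 523 + 154 = 677. Profit = 350 − 677 = -€327.
That loss of €327 beats the €523 the firm would lose by shutting down; producing recovers €196 of fixed cost.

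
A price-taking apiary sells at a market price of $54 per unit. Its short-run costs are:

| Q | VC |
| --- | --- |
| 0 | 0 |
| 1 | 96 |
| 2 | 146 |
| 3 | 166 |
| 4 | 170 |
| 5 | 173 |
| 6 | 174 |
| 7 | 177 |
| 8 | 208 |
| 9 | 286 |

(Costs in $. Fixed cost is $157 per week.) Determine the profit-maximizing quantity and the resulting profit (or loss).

Profit at each row (π = 54Q − TC): Q=0: -157; Q=1: -199; Q=2: -195; Q=3: -161; Q=4: -111; Q=5: -60; Q=6: -7; Q=7: 44; Q=8: 67; Q=9: 43.
Profit is maximized at Q = 8. AVC there is 208/8 = $26 ≤ P, so producing beats shutting down (which would give -$157).

Q = 8; profit = $67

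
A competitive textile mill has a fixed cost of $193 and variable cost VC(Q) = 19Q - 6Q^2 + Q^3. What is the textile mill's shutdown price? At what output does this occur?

$10 per unit, at Q = 3

Short-run supply begins at min AVC. From VC = 19Q - 6Q^2 + Q^3, AVC = 19 - 6Q + Q^2.
At the minimum of AVC, MC = AVC. MC = 19 - 12Q + 3Q^2; setting MC = AVC gives 2Q^2 - 6Q = 0, so Q = 3. min AVC = 10.
For P < $10 the firm produces nothing.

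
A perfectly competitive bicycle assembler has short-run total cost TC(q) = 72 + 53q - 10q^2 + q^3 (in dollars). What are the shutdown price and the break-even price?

Shutdown price = $28; break-even price = $41

AVC = 53 - 10q + q^2; minimized at q = 5, giving min AVC = $28. That is the shutdown price.
ATC = 72/q + 53 - 10q + q^2. Setting dATC/dq = −72/q^2 − 10 + 2q = 0 gives q = 6 (since 2·6^3 − 10·6^2 = 72).
min ATC = 72/6 + 53 − 10·6 + 6^2 = $41. That is the break-even price.
Between these two prices the firm operates at a loss; above $41 it earns a profit.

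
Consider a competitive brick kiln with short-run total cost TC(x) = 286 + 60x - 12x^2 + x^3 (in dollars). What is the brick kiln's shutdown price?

The shutdown price is the minimum of AVC. VC = 60x - 12x^2 + x^3, so AVC = 60 - 12x + x^2.
dAVC/dx = -12 + 2x = 0 gives x = 6. min AVC = 60 - 12·6 + 6^2 = 24.
The firm shuts down for any P below $24.

$24 per unit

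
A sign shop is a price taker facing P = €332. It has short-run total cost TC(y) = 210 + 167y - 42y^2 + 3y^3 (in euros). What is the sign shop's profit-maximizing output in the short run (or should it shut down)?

Produce at y = 11

Variable cost is VC = 167y - 42y^2 + 3y^3, so AVC = VC/y = 167 - 42y + 3y^2 and MC = dTC/dy = 167 - 84y + 9y^2.
AVC is minimized where dAVC/dy = -42 + 6y = 0, at y = 7; min AVC = 167 - 42·7 + 3·7^2 = €20.
Because €332 ≥ €20, revenue can cover variable cost; the firm operates.
Set P = MC: 332 = 167 - 84y + 9y^2 → -165 - 84y + 9y^2 = 0. The roots are y = -5/3 and y = 11; the profit-maximizing output is on the rising part of MC, so y* = 11.
Check: AVC at y = 11 is €68 ≤ P, so revenue covers variable cost.
Profit = P·y − TC = 332·11 − 958 = €2694.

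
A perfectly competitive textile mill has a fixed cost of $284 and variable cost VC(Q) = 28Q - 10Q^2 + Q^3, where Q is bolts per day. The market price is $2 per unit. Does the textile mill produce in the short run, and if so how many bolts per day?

From TC, MC = TC'(Q) = 28 - 20Q + 3Q^2 and AVC = VC/Q = 28 - 10Q + Q^2.
The AVC parabola has its vertex at Q = 10/2 = 5, where AVC = 28 - 10·5 + 5^2 = $3.
Since P = $2 < min AVC = $3, price fails to cover variable cost at any output.
Shutting down limits the loss to fixed cost, $284.

Shut down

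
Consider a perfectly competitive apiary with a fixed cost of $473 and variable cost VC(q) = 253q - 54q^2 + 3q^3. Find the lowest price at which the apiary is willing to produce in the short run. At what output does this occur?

$10 per unit, at q = 9

The shutdown price is the minimum of AVC. VC = 253q - 54q^2 + 3q^3, so AVC = 253 - 54q + 3q^2.
dAVC/dq = -54 + 6q = 0 gives q = 9. min AVC = 253 - 54·9 + 3·9^2 = 10.
The firm shuts down for any P below $10.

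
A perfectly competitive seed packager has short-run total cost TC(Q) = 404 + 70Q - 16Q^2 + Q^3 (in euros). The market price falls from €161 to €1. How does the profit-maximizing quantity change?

MC = 70 - 32Q + 3Q^2; the shutdown threshold is min AVC = €6 (at Q = 8).
At P = €161 ≥ min AVC, set P = MC on the rising branch: Q = 13.
At P = €1 < min AVC = €6, price no longer covers variable cost at any output, so the firm shuts down: Q = 0.

Output falls from 13 to 0 (the firm shuts down)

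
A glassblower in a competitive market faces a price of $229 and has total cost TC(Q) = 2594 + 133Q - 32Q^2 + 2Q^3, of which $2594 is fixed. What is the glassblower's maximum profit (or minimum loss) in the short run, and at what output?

Profit = -$290 at Q = 12

AVC = 133 - 32Q + 2Q^2 has its minimum $5 at Q = 8; price $229 clears that bar, so the firm operates.
With MC = 133 - 64Q + 6Q^2, P = MC on the upward-sloping part at Q* = 12.
TR = 229·12 = 2748. TC = 2594 + 444 = 3038. Profit = 2748 − 3038 = -$290.
That loss of $290 beats the $2594 the firm would lose by shutting down; producing recovers $2304 of fixed cost.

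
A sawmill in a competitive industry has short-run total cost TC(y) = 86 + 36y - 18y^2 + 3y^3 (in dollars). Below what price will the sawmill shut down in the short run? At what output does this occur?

$9 per unit, at y = 3

The shutdown price is the minimum of AVC. VC = 36y - 18y^2 + 3y^3, so AVC = 36 - 18y + 3y^2.
dAVC/dy = -18 + 6y = 0 gives y = 3. min AVC = 36 - 18·3 + 3·3^2 = 9.
For P < $9 the firm produces nothing.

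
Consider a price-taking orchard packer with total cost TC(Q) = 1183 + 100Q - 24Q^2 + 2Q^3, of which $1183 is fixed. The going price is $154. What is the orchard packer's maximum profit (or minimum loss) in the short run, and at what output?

Profit = -$211 at Q = 9

AVC = 100 - 24Q + 2Q^2; min AVC = $28 at Q = 6. Since P = $154 ≥ min AVC, the firm produces.
With MC = 100 - 48Q + 6Q^2, P = MC on the upward-sloping part at Q* = 9.
TR = 154·9 = 1386. TC = 1183 + 414 = 1597. Profit = 1386 − 1597 = -$211.
By producing, the firm covers all variable cost plus $972 of fixed cost; shutting down would lose the full $1183.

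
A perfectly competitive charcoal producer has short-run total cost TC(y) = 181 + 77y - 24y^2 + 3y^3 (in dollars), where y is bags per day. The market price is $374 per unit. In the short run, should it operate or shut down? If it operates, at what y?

From TC, MC = TC'(y) = 77 - 48y + 9y^2 and AVC = VC/y = 77 - 24y + 3y^2.
AVC is minimized where dAVC/dy = -24 + 6y = 0, at y = 4; min AVC = 77 - 24·4 + 3·4^2 = $29.
P = $374 exceeds min AVC = $29, so the firm stays open.
Set P = MC: 374 = 77 - 48y + 9y^2 → -297 - 48y + 9y^2 = 0. The roots are y = -11/3 and y = 9; the profit-maximizing output is on the rising part of MC, so y* = 9.
Check: AVC at y = 9 is $104 ≤ P, so revenue covers variable cost.
Profit = P·y − TC = 374·9 − 1117 = $2249.

Produce at y = 9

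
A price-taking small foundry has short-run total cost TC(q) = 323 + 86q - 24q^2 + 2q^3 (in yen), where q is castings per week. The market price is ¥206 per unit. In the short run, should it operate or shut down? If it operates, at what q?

Produce at q = 10

From TC, MC = TC'(q) = 86 - 48q + 6q^2 and AVC = VC/q = 86 - 24q + 2q^2.
AVC hits its minimum where MC = AVC, at q = 6, giving min AVC = 86 - 24·6 + 2·6^2 = ¥14.
Because ¥206 ≥ ¥14, revenue can cover variable cost; the firm operates.
P = MC gives -120 - 48q + 6q^2 = 0, with roots -2 and 10. Take the larger (rising MC): q* = 10.
Check: AVC at q = 10 is ¥46 ≤ P, so revenue covers variable cost.
Profit = P·q − TC = 206·10 − 783 = ¥1277.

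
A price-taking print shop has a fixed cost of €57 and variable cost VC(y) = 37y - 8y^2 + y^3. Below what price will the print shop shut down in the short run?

€21 per unit

The firm shuts down when price falls below the minimum of average variable cost. AVC = VC/y = 37 - 8y + y^2.
At the minimum of AVC, MC = AVC. MC = 37 - 16y + 3y^2; setting MC = AVC gives 2y^2 - 8y = 0, so y = 4. min AVC = 21.
For P < €21 the firm produces nothing.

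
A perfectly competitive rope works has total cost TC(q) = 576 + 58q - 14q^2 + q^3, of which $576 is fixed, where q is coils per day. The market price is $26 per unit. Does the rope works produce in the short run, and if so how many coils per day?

Produce at q = 8

From TC, MC = TC'(q) = 58 - 28q + 3q^2 and AVC = VC/q = 58 - 14q + q^2.
The AVC parabola has its vertex at q = 14/2 = 7, where AVC = 58 - 14·7 + 7^2 = $9.
Because $26 ≥ $9, revenue can cover variable cost; the firm operates.
P = MC gives 32 - 28q + 3q^2 = 0, with roots 4/3 and 8. Take the larger (rising MC): q* = 8.
Check: AVC at q = 8 is $10 ≤ P, so revenue covers variable cost.
Profit = P·q − TC = 26·8 − 656 = -$448, a loss, but smaller than the $576 fixed cost the firm would lose by shutting down.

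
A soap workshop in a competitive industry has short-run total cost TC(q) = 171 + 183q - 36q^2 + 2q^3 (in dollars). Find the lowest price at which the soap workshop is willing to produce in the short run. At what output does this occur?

$21 per unit, at q = 9

The firm shuts down when price falls below the minimum of average variable cost. AVC = VC/q = 183 - 36q + 2q^2.
At the minimum of AVC, MC = AVC. MC = 183 - 72q + 6q^2; setting MC = AVC gives 4q^2 - 36q = 0, so q = 9. min AVC = 21.
For P < $21 the firm produces nothing.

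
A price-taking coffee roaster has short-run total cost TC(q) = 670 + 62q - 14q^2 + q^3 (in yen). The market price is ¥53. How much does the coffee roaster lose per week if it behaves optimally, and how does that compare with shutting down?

AVC = 62 - 14q + q^2; min AVC = ¥13 at q = 7. Since P = ¥53 ≥ min AVC, the firm produces.
MC = 62 - 28q + 3q^2. Setting P = MC and taking the root on the rising branch gives q* = 9.
TR = 53·9 = 477. TC = 670 + 153 = 823. Profit = 477 − 823 = -¥346.
Shutting down would mean losing the fixed cost of ¥670, so operating at a loss of ¥346 is better by ¥324.

Profit = -¥346 at q = 9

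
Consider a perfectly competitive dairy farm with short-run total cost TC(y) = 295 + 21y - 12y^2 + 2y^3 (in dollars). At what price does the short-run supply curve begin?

The shutdown price is the minimum of AVC. VC = 21y - 12y^2 + 2y^3, so AVC = 21 - 12y + 2y^2.
dAVC/dy = -12 + 4y = 0 gives y = 3. min AVC = 21 - 12·3 + 2·3^2 = 3.
So the shutdown price is $3.

$3 per unit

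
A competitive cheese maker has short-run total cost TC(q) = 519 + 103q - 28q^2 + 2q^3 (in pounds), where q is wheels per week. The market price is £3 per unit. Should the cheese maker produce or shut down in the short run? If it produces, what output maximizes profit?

Shut down

Strip out fixed cost: VC = 103q - 28q^2 + 2q^3. Then AVC = 103 - 28q + 2q^2 and MC = 103 - 56q + 6q^2.
The AVC parabola has its vertex at q = 28/4 = 7, where AVC = 103 - 28·7 + 2·7^2 = £5.
P = £3 lies below min AVC = £5; no output level covers variable cost.
The firm minimizes its loss by shutting down and losing only its fixed cost of £519.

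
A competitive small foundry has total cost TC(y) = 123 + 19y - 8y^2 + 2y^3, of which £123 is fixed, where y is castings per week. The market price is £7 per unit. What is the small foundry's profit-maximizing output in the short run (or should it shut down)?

From TC, MC = TC'(y) = 19 - 16y + 6y^2 and AVC = VC/y = 19 - 8y + 2y^2.
The AVC parabola has its vertex at y = 8/4 = 2, where AVC = 19 - 8·2 + 2·2^2 = £11.
Since P = £7 < min AVC = £11, price fails to cover variable cost at any output.
Shutting down limits the loss to fixed cost, £123.

Shut down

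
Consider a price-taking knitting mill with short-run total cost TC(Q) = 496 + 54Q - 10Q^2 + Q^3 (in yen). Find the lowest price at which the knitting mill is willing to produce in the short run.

The shutdown price is the minimum of AVC. VC = 54Q - 10Q^2 + Q^3, so AVC = 54 - 10Q + Q^2.
At the minimum of AVC, MC = AVC. MC = 54 - 20Q + 3Q^2; setting MC = AVC gives 2Q^2 - 10Q = 0, so Q = 5. min AVC = 29.
So the shutdown price is ¥29.

¥29 per unit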